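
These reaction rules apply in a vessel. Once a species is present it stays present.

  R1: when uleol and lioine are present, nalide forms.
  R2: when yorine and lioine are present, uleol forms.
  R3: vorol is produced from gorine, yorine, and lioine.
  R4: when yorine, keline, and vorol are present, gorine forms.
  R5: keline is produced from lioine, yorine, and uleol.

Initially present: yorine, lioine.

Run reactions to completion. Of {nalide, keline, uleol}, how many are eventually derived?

3

yorine and lioine present → uleol forms (R2).
lioine, yorine, and uleol present → keline forms (R5).
uleol and lioine present → nalide forms (R1).
nalide: reached.
keline: reached.
uleol: reached.
All 3 are reached.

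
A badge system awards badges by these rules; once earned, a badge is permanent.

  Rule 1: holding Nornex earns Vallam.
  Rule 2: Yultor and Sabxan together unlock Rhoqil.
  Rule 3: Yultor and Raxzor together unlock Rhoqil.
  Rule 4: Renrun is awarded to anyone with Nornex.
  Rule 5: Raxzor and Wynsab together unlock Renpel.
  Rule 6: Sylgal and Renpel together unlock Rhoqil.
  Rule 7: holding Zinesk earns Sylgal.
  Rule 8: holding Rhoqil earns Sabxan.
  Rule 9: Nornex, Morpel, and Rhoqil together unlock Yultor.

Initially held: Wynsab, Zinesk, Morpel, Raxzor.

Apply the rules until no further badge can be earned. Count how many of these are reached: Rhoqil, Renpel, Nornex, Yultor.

2

With Raxzor and Wynsab, Renpel is earned (Rule 5).
With Zinesk, Sylgal is earned (Rule 7).
With Sylgal and Renpel, Rhoqil is earned (Rule 6).
Rhoqil: reached.
Renpel: reached.
No rule produces Nornex, and it is not given.
Yultor would need Nornex, Morpel, and Rhoqil (Rule 9), but Nornex is never earned.
Reached: Rhoqil and Renpel — 2 of the 4.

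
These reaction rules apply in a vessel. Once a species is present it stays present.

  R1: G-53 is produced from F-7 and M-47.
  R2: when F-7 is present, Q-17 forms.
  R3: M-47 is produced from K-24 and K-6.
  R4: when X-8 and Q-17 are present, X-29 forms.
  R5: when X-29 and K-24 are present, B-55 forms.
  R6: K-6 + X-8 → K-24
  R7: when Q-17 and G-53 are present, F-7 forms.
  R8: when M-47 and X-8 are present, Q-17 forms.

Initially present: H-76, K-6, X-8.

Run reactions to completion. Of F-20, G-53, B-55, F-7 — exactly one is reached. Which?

B-55

K-6 and X-8 present → K-24 forms (R6).
K-24 and K-6 present → M-47 forms (R3).
M-47 and X-8 present → Q-17 forms (R8).
X-8 and Q-17 present → X-29 forms (R4).
X-29 and K-24 present → B-55 forms (R5).
F-7 would need Q-17 and G-53 (R7), but G-53 never forms. No rule produces F-20, and it is not given. G-53 would need F-7 and M-47 (R1), but F-7 never forms.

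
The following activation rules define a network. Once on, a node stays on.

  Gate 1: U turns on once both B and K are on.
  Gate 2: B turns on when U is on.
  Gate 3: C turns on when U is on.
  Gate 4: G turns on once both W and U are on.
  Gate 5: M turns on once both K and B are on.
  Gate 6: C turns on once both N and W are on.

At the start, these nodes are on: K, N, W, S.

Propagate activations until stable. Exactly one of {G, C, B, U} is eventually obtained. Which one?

C

Gate 6: N and W on → C on.
U would need B and K (Gate 1), but B never turns on. G would need W and U (Gate 4), but U never turns on. B would need U (Gate 2), but U never turns on.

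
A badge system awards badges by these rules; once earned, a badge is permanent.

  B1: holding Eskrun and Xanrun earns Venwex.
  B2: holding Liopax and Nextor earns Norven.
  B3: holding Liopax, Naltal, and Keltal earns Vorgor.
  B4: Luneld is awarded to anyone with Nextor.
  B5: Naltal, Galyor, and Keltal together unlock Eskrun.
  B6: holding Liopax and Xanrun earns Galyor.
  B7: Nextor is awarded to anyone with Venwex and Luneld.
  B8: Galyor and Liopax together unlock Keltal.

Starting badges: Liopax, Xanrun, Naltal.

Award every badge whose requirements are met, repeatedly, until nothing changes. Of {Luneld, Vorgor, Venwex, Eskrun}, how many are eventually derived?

3

With Liopax and Xanrun, Galyor is earned (B6).
With Galyor and Liopax, Keltal is earned (B8).
With Naltal, Galyor, and Keltal, Eskrun is earned (B5).
With Liopax, Naltal, and Keltal, Vorgor is earned (B3).
With Eskrun and Xanrun, Venwex is earned (B1).
Luneld would need Nextor (B4), but Nextor is never earned.
Vorgor: reached.
Venwex: reached.
Eskrun: reached.
Reached: Vorgor, Venwex, and Eskrun — 3 of the 4.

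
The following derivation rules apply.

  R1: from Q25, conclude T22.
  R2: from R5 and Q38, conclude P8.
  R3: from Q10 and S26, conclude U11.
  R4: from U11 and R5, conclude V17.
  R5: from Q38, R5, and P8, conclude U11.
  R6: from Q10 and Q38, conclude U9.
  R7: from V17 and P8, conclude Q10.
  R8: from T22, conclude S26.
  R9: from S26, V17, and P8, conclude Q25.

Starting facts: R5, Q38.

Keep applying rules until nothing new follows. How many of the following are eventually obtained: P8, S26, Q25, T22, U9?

2

From R5 and Q38, R2 gives P8.
From Q38, R5, and P8, R5 gives U11.
From U11 and R5, R4 gives V17.
V17 and P8 hold, so Q10 follows (R7).
From Q10 and Q38, R6 gives U9.
P8: reached.
S26 would need T22 (R8), but T22 is never established.
Q25 would need S26, V17, and P8 (R9), but S26 is never established.
T22 would need Q25 (R1), but Q25 is never established.
U9: reached.
Reached: P8 and U9 — 2 of the 5.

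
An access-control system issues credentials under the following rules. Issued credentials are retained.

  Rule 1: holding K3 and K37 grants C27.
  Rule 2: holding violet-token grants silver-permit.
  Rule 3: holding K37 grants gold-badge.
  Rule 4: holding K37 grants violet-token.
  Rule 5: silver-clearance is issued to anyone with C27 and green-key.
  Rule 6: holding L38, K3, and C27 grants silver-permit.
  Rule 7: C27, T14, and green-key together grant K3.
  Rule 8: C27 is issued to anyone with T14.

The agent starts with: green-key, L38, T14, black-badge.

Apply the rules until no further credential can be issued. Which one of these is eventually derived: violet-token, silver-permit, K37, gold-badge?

Holding T14 grants C27 (Rule 8).
Holding C27, T14, and green-key grants K3 (Rule 7).
Holding L38, K3, and C27 grants silver-permit (Rule 6).
No rule produces K37, and it is not given. violet-token would need K37 (Rule 4), but K37 is never granted. gold-badge would need K37 (Rule 3), but K37 is never granted.

silver-permit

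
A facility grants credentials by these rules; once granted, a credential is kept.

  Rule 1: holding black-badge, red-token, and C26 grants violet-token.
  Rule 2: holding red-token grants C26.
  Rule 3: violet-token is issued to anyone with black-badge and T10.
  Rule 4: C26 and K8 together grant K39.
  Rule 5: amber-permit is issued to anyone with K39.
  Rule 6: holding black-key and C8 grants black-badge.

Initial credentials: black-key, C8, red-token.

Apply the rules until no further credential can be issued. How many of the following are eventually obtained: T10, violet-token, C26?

Holding red-token grants C26 (Rule 2).
Holding black-key and C8 grants black-badge (Rule 6).
Holding black-badge, red-token, and C26 grants violet-token (Rule 1).
No rule produces T10, and it is not given.
violet-token: reached.
C26: reached.
Reached: violet-token and C26 — 2 of the 3.

2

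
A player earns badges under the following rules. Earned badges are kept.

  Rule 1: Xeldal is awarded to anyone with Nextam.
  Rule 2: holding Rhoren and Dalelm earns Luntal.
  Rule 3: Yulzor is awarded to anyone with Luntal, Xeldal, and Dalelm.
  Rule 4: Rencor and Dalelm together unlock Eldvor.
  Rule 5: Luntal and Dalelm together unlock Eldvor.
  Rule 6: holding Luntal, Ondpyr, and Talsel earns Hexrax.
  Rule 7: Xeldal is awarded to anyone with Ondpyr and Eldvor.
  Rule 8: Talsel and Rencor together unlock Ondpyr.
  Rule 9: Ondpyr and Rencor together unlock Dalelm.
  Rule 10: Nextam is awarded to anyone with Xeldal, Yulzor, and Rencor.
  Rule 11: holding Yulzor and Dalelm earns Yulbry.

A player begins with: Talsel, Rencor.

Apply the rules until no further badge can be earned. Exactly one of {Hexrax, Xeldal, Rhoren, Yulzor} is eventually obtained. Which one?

With Talsel and Rencor, Ondpyr is earned (Rule 8).
With Ondpyr and Rencor, Dalelm is earned (Rule 9).
With Rencor and Dalelm, Eldvor is earned (Rule 4).
With Ondpyr and Eldvor, Xeldal is earned (Rule 7).
No rule produces Rhoren, and it is not given. Yulzor would need Luntal, Xeldal, and Dalelm (Rule 3), but Luntal is never earned. Hexrax would need Luntal, Ondpyr, and Talsel (Rule 6), but Luntal is never earned.

Xeldal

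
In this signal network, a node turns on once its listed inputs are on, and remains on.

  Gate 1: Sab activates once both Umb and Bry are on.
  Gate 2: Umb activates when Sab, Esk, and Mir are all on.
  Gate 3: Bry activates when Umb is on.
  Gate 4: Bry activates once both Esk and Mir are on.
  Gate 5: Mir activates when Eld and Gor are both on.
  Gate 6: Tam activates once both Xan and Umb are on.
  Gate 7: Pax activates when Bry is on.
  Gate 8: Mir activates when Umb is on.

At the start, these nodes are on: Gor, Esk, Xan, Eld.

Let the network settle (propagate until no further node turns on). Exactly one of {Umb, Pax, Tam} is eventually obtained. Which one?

Gate 5: Eld and Gor on → Mir on.
Esk and Mir are on, so Bry activates (Gate 4).
Bry is on, so Pax activates (Gate 7).
Umb would need Sab, Esk, and Mir (Gate 2), but Sab never turns on. Tam would need Xan and Umb (Gate 6), but Umb never turns on.

Pax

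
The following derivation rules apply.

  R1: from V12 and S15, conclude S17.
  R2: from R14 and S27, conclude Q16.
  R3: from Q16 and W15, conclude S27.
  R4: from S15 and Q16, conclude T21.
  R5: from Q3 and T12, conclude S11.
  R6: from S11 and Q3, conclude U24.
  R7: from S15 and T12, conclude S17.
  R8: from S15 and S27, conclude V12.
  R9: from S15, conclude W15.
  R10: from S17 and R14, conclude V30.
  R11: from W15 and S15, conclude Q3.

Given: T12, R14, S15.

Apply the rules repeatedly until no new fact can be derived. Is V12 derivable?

No

V12 would need S15 and S27 (R8), but S27 is never established.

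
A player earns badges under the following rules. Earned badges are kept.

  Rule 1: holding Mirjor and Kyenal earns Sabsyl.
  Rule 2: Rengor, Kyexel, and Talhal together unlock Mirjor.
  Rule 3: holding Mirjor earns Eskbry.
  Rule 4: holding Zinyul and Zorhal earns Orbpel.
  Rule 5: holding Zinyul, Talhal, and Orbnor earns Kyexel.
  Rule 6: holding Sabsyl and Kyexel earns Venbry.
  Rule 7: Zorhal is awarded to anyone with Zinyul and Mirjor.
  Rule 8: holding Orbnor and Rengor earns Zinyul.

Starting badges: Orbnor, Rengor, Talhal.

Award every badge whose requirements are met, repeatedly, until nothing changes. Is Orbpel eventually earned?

Yes

With Orbnor and Rengor, Zinyul is earned (Rule 8).
With Zinyul, Talhal, and Orbnor, Kyexel is earned (Rule 5).
With Rengor, Kyexel, and Talhal, Mirjor is earned (Rule 2).
With Zinyul and Mirjor, Zorhal is earned (Rule 7).
With Zinyul and Zorhal, Orbpel is earned (Rule 4).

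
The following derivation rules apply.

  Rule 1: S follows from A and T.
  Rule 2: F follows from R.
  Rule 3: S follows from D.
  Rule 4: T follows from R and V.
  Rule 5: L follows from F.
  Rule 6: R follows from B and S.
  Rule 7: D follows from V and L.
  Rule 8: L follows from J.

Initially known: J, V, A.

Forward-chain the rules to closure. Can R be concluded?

R would need B and S (Rule 6), but B is never established.

No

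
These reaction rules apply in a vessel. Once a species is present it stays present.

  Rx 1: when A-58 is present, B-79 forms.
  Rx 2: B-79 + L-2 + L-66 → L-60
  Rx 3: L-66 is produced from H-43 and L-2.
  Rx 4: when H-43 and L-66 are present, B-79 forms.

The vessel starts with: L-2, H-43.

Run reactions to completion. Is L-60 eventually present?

H-43 and L-2 present → L-66 forms (Rx 3).
H-43 and L-66 present → B-79 forms (Rx 4).
B-79, L-2, and L-66 present → L-60 forms (Rx 2).

Yes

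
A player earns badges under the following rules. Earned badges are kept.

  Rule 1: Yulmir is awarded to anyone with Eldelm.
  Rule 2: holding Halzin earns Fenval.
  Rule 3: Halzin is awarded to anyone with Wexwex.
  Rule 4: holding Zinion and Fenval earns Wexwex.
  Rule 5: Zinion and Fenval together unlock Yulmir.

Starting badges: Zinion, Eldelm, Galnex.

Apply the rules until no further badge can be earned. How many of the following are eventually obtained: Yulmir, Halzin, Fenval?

With Eldelm, Yulmir is earned (Rule 1).
Yulmir: reached.
Halzin would need Wexwex (Rule 3), but Wexwex is never earned.
Fenval would need Halzin (Rule 2), but Halzin is never earned.
Reached: Yulmir — 1 of the 3.

1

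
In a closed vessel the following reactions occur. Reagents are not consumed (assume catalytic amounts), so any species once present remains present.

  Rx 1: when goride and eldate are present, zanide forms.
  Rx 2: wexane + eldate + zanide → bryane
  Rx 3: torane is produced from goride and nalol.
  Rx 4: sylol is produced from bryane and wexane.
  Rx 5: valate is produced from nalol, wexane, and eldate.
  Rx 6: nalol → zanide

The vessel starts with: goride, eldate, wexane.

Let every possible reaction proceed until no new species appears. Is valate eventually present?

No

valate would need nalol, wexane, and eldate (Rx 5), but nalol never forms.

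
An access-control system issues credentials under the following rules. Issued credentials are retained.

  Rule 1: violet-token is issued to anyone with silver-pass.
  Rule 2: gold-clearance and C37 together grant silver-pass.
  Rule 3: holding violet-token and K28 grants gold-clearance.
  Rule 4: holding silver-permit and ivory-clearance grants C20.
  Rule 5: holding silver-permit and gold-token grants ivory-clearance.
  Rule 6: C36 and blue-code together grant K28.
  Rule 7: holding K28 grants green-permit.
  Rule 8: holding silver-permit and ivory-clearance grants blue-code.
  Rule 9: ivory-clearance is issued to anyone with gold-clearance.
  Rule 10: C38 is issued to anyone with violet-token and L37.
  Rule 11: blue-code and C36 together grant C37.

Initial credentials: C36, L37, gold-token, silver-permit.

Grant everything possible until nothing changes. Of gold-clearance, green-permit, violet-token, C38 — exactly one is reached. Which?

Holding silver-permit and gold-token grants ivory-clearance (Rule 5).
Holding silver-permit and ivory-clearance grants blue-code (Rule 8).
Holding C36 and blue-code grants K28 (Rule 6).
Holding K28 grants green-permit (Rule 7).
violet-token would need silver-pass (Rule 1), but silver-pass is never granted. C38 would need violet-token and L37 (Rule 10), but violet-token is never granted. gold-clearance would need violet-token and K28 (Rule 3), but violet-token is never granted.

green-permit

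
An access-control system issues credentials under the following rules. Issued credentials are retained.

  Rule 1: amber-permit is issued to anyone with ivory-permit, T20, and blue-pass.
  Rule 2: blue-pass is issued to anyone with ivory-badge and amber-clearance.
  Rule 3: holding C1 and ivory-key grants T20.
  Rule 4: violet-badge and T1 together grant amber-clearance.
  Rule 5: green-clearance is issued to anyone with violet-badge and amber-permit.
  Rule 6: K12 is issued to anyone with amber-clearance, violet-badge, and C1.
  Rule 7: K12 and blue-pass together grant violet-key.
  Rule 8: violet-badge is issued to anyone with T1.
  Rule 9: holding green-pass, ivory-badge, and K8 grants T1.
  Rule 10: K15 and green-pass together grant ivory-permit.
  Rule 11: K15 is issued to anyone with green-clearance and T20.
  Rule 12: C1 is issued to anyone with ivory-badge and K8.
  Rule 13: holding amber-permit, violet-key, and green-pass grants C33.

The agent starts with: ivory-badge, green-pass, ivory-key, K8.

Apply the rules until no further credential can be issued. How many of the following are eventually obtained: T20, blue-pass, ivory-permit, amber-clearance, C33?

3

Holding ivory-badge and K8 grants C1 (Rule 12).
Holding green-pass, ivory-badge, and K8 grants T1 (Rule 9).
Holding C1 and ivory-key grants T20 (Rule 3).
Holding T1 grants violet-badge (Rule 8).
Holding violet-badge and T1 grants amber-clearance (Rule 4).
Holding ivory-badge and amber-clearance grants blue-pass (Rule 2).
T20: reached.
blue-pass: reached.
ivory-permit would need K15 and green-pass (Rule 10), but K15 is never granted.
amber-clearance: reached.
C33 would need amber-permit, violet-key, and green-pass (Rule 13), but amber-permit is never granted.
Reached: T20, blue-pass, and amber-clearance — 3 of the 5.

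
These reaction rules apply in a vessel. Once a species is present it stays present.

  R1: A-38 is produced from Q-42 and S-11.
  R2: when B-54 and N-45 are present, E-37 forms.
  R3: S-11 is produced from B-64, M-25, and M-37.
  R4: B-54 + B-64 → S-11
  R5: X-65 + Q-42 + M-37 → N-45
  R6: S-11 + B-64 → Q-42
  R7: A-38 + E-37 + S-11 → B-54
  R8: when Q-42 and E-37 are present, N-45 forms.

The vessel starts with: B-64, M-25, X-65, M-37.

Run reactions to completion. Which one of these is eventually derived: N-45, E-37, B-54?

N-45

B-64, M-25, and M-37 present → S-11 forms (R3).
S-11 and B-64 present → Q-42 forms (R6).
X-65, Q-42, and M-37 present → N-45 forms (R5).
E-37 would need B-54 and N-45 (R2), but B-54 never forms. B-54 would need A-38, E-37, and S-11 (R7), but E-37 never forms.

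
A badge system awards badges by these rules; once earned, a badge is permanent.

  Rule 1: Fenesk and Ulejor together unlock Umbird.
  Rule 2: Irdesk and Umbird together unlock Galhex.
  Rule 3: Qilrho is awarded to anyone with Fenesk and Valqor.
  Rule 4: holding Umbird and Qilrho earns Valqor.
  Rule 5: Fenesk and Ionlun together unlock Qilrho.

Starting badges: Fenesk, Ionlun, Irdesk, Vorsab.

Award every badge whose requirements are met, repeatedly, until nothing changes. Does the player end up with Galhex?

Galhex would need Irdesk and Umbird (Rule 2), but Umbird is never earned.

No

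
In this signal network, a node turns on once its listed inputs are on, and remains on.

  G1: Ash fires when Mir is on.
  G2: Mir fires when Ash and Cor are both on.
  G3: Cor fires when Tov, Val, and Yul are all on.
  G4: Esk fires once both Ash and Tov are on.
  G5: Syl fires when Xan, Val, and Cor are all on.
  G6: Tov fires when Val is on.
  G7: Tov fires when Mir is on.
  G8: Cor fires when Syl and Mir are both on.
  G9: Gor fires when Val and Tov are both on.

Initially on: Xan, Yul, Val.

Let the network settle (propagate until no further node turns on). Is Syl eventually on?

Yes

G6: Val on → Tov on.
G3: Tov, Val, and Yul on → Cor on.
Xan, Val, and Cor are on, so Syl fires (G5).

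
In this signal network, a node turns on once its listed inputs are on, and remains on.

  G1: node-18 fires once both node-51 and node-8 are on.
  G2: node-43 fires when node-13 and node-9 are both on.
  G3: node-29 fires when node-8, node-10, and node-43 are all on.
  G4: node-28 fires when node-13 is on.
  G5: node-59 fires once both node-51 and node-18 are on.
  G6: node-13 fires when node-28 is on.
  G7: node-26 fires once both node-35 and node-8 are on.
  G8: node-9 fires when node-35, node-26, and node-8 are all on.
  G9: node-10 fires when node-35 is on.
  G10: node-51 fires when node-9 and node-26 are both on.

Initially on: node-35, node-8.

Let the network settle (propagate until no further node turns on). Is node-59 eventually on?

node-35 and node-8 are on, so node-26 fires (G7).
node-35, node-26, and node-8 are on, so node-9 fires (G8).
node-9 and node-26 are on, so node-51 fires (G10).
node-51 and node-8 are on, so node-18 fires (G1).
G5: node-51 and node-18 on → node-59 on.

Yes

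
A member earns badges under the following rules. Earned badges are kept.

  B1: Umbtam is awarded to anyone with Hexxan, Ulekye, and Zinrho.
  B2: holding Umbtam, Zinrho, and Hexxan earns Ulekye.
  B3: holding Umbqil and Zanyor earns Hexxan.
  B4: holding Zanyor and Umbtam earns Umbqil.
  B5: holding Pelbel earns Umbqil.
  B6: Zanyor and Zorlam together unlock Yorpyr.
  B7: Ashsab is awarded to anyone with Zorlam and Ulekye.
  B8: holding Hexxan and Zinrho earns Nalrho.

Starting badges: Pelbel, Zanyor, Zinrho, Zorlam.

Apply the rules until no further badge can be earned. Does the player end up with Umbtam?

Umbtam would need Hexxan, Ulekye, and Zinrho (B1), but Ulekye is never earned.

No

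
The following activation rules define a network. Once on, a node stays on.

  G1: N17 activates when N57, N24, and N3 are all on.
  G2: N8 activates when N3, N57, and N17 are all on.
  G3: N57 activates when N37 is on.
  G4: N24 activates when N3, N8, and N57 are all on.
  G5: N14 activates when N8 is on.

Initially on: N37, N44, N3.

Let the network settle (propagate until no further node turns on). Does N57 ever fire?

Yes

G3: N37 on → N57 on.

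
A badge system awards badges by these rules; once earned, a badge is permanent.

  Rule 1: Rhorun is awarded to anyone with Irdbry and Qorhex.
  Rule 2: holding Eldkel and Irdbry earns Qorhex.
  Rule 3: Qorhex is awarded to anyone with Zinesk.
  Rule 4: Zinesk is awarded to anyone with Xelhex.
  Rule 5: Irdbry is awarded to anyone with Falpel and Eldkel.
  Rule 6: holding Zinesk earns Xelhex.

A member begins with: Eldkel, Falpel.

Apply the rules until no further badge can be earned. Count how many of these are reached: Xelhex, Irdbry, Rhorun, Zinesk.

2

With Falpel and Eldkel, Irdbry is earned (Rule 5).
With Eldkel and Irdbry, Qorhex is earned (Rule 2).
With Irdbry and Qorhex, Rhorun is earned (Rule 1).
Xelhex would need Zinesk (Rule 6), but Zinesk is never earned.
Irdbry: reached.
Rhorun: reached.
Zinesk would need Xelhex (Rule 4), but Xelhex is never earned.
Reached: Irdbry and Rhorun — 2 of the 4.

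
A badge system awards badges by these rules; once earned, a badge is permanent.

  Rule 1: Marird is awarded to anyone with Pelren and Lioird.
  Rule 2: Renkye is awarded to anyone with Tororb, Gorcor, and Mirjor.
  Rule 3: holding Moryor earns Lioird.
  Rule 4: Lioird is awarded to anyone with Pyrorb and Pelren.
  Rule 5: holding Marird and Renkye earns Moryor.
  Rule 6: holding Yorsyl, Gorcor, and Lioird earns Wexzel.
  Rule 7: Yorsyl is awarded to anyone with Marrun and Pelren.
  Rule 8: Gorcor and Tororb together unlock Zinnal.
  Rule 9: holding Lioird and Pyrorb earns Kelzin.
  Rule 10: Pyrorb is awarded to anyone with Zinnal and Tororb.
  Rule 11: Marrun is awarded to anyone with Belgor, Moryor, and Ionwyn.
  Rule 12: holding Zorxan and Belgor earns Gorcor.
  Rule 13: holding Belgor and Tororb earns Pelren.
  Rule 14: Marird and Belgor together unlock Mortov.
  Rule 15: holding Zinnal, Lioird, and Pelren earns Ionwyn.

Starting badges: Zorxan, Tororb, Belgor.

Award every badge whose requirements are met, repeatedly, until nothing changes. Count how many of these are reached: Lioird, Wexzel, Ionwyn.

2

With Zorxan and Belgor, Gorcor is earned (Rule 12).
With Belgor and Tororb, Pelren is earned (Rule 13).
With Gorcor and Tororb, Zinnal is earned (Rule 8).
With Zinnal and Tororb, Pyrorb is earned (Rule 10).
With Pyrorb and Pelren, Lioird is earned (Rule 4).
With Zinnal, Lioird, and Pelren, Ionwyn is earned (Rule 15).
Lioird: reached.
Wexzel would need Yorsyl, Gorcor, and Lioird (Rule 6), but Yorsyl is never earned.
Ionwyn: reached.
Reached: Lioird and Ionwyn — 2 of the 3.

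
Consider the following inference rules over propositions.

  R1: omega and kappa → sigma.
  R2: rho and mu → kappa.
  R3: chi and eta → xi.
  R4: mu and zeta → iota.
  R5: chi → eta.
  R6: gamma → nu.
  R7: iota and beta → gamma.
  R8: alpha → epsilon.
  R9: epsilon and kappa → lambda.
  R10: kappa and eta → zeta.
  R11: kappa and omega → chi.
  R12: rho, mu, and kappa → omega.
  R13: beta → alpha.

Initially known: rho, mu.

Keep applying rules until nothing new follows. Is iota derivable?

Yes

From rho and mu, R2 gives kappa.
rho, mu, and kappa hold, so omega follows (R12).
From kappa and omega, R11 gives chi.
From chi, R5 gives eta.
kappa and eta hold, so zeta follows (R10).
From mu and zeta, R4 gives iota.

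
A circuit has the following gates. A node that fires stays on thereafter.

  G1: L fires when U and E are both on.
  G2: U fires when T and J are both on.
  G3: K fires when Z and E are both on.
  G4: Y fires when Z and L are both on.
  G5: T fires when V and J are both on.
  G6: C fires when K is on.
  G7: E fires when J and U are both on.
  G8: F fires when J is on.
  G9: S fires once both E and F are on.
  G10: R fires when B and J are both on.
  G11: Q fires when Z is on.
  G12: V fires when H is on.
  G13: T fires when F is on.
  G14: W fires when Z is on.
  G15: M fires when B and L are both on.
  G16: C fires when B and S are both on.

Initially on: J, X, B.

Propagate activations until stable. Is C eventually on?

Yes

J is on, so F fires (G8).
F is on, so T fires (G13).
G2: T and J on → U on.
J and U are on, so E fires (G7).
E and F are on, so S fires (G9).
G16: B and S on → C on.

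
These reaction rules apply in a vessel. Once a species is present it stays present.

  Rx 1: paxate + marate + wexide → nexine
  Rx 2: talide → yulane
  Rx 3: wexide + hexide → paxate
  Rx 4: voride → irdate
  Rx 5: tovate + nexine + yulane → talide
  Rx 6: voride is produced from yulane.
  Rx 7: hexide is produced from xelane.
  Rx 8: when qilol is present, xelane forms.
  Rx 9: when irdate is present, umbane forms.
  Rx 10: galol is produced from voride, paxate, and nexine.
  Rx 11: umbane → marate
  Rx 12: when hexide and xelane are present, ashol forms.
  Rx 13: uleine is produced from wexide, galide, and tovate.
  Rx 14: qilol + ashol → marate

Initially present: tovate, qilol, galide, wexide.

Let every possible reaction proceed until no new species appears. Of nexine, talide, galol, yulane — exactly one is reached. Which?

qilol present → xelane forms (Rx 8).
xelane present → hexide forms (Rx 7).
hexide and xelane present → ashol forms (Rx 12).
wexide and hexide present → paxate forms (Rx 3).
qilol and ashol present → marate forms (Rx 14).
paxate, marate, and wexide present → nexine forms (Rx 1).
galol would need voride, paxate, and nexine (Rx 10), but voride never forms. talide would need tovate, nexine, and yulane (Rx 5), but yulane never forms. yulane would need talide (Rx 2), but talide never forms.

nexine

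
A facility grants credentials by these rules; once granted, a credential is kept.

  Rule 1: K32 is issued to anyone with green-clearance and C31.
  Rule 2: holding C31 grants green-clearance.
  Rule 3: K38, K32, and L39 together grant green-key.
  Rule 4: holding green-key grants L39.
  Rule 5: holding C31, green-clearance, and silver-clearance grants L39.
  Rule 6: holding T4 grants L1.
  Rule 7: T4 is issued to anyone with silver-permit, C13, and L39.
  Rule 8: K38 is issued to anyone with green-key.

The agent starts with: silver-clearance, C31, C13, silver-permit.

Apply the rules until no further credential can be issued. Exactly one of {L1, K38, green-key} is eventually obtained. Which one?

Holding C31 grants green-clearance (Rule 2).
Holding C31, green-clearance, and silver-clearance grants L39 (Rule 5).
Holding silver-permit, C13, and L39 grants T4 (Rule 7).
Holding T4 grants L1 (Rule 6).
green-key would need K38, K32, and L39 (Rule 3), but K38 is never granted. K38 would need green-key (Rule 8), but green-key is never granted.

L1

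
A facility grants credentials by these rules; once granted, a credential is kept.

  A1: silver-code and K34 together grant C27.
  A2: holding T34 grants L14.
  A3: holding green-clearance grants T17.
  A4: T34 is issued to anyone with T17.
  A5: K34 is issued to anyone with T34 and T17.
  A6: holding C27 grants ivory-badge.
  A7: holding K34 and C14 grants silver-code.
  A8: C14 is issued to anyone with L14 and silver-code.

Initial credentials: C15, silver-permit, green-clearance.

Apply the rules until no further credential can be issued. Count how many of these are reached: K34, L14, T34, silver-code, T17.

4

Holding green-clearance grants T17 (A3).
Holding T17 grants T34 (A4).
Holding T34 and T17 grants K34 (A5).
Holding T34 grants L14 (A2).
K34: reached.
L14: reached.
T34: reached.
silver-code would need K34 and C14 (A7), but C14 is never granted.
T17: reached.
Reached: K34, L14, T34, and T17 — 4 of the 5.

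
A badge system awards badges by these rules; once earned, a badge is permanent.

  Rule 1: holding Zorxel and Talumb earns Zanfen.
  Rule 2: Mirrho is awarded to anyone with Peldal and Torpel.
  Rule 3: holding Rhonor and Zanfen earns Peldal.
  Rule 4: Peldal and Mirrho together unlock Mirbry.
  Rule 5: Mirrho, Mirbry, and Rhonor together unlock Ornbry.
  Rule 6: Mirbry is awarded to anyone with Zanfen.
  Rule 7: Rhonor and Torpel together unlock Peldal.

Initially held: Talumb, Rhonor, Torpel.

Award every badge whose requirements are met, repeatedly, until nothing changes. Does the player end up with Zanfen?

No

Zanfen would need Zorxel and Talumb (Rule 1), but Zorxel is never earned.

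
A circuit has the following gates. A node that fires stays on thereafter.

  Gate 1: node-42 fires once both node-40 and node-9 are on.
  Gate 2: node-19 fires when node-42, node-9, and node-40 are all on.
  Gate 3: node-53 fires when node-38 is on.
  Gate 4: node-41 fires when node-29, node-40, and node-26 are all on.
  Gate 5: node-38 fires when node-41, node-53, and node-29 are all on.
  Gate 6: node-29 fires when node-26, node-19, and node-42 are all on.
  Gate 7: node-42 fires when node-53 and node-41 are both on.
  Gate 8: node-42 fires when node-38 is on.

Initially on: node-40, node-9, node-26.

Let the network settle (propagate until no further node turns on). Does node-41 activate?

Gate 1: node-40 and node-9 on → node-42 on.
node-42, node-9, and node-40 are on, so node-19 fires (Gate 2).
node-26, node-19, and node-42 are on, so node-29 fires (Gate 6).
Gate 4: node-29, node-40, and node-26 on → node-41 on.

Yes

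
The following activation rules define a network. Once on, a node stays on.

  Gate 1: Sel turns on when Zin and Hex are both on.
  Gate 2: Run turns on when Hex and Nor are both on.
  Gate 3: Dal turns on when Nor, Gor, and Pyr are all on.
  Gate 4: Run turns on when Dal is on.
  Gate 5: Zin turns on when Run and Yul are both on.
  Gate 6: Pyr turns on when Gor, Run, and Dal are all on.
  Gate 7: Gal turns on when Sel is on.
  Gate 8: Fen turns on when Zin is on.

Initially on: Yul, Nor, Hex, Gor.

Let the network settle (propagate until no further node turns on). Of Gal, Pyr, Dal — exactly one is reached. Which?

Gate 2: Hex and Nor on → Run on.
Run and Yul are on, so Zin turns on (Gate 5).
Zin and Hex are on, so Sel turns on (Gate 1).
Sel is on, so Gal turns on (Gate 7).
Pyr would need Gor, Run, and Dal (Gate 6), but Dal never turns on. Dal would need Nor, Gor, and Pyr (Gate 3), but Pyr never turns on.

Gal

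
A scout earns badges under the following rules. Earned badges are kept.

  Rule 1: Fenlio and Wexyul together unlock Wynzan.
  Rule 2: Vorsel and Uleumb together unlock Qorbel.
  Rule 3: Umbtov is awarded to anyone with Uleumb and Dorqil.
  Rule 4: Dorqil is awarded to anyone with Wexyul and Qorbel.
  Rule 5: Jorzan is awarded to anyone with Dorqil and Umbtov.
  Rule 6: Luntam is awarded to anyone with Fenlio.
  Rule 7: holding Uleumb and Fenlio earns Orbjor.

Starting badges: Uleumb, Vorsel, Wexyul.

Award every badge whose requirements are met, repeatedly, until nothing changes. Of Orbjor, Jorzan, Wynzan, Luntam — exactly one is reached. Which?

Jorzan

With Vorsel and Uleumb, Qorbel is earned (Rule 2).
With Wexyul and Qorbel, Dorqil is earned (Rule 4).
With Uleumb and Dorqil, Umbtov is earned (Rule 3).
With Dorqil and Umbtov, Jorzan is earned (Rule 5).
Orbjor would need Uleumb and Fenlio (Rule 7), but Fenlio is never earned. Luntam would need Fenlio (Rule 6), but Fenlio is never earned. Wynzan would need Fenlio and Wexyul (Rule 1), but Fenlio is never earned.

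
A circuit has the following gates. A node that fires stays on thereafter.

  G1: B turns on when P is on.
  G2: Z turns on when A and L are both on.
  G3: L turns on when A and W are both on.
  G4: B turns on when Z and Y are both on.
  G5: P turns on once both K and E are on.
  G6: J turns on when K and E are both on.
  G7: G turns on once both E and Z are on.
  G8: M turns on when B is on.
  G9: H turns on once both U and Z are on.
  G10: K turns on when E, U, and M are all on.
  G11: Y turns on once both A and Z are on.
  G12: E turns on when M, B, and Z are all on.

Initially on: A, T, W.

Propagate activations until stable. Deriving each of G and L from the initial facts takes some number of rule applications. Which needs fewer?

L

L: A and W are on, so L turns on (G3). [1 rule application]
G: G3: A and W on → L on. G2: A and L on → Z on. A and Z are on, so Y turns on (G11). G4: Z and Y on → B on. G8: B on → M on. G12: M, B, and Z on → E on. E and Z are on, so G turns on (G7). [7 rule applications]
L needs fewer.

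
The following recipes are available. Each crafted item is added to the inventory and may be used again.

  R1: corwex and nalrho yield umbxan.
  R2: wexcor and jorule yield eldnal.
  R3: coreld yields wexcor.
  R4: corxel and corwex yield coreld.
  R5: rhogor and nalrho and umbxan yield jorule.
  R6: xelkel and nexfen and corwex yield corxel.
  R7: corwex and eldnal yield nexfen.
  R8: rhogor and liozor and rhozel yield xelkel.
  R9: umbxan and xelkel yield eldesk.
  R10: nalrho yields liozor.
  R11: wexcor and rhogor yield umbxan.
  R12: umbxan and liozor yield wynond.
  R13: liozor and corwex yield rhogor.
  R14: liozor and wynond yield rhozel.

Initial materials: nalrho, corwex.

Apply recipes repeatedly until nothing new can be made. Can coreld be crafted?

No

coreld would need corxel and corwex (R4), but corxel is never obtained.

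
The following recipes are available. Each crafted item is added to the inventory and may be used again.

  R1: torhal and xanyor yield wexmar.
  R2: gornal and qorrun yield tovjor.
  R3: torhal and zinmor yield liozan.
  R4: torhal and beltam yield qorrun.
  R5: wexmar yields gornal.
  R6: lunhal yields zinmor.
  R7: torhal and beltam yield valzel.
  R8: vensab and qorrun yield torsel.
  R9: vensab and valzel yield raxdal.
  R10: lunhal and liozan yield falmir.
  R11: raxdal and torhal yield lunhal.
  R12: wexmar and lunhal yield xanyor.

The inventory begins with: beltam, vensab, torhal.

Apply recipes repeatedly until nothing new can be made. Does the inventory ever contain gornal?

No

gornal would need wexmar (R5), but wexmar is never obtained.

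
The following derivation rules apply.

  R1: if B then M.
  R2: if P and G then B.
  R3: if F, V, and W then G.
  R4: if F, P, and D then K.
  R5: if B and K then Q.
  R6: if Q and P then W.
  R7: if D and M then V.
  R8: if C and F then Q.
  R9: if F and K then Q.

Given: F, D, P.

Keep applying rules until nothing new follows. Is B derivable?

No

B would need P and G (R2), but G is never established.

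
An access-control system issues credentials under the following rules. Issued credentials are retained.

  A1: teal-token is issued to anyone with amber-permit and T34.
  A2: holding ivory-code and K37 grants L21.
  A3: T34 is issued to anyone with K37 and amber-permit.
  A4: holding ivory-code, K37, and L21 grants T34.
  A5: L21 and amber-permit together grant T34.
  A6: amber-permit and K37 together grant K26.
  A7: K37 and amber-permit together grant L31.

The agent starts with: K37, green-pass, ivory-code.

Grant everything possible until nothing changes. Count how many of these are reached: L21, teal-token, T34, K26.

2

Holding ivory-code and K37 grants L21 (A2).
Holding ivory-code, K37, and L21 grants T34 (A4).
L21: reached.
teal-token would need amber-permit and T34 (A1), but amber-permit is never granted.
T34: reached.
K26 would need amber-permit and K37 (A6), but amber-permit is never granted.
Reached: L21 and T34 — 2 of the 4.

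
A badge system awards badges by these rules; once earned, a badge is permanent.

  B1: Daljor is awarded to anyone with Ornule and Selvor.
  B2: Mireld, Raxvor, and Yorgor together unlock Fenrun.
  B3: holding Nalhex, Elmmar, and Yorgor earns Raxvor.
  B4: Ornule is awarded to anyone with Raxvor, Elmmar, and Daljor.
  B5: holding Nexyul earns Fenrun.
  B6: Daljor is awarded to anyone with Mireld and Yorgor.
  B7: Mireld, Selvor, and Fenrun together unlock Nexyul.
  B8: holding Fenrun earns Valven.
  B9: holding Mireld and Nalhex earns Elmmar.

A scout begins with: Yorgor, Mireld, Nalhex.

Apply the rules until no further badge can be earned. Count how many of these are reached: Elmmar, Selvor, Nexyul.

1

With Mireld and Nalhex, Elmmar is earned (B9).
Elmmar: reached.
No rule produces Selvor, and it is not given.
Nexyul would need Mireld, Selvor, and Fenrun (B7), but Selvor is never earned.
Reached: Elmmar — 1 of the 3.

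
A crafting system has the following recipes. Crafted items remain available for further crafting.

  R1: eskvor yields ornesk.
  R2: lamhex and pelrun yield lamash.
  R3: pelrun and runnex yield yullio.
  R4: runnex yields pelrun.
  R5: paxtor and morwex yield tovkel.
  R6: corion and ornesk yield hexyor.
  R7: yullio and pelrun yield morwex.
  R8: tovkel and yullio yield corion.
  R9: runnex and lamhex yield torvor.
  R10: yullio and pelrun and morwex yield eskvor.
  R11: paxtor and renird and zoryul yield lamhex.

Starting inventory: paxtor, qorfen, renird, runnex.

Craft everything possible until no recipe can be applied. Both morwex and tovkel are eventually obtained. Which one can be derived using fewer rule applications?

morwex

morwex: Using R4, runnex makes pelrun. Using R3, pelrun and runnex make yullio. Using R7, yullio and pelrun make morwex. [3 rule applications]
tovkel: runnex → pelrun (R4). Using R3, pelrun and runnex make yullio. yullio and pelrun → morwex (R7). Using R5, paxtor and morwex make tovkel. [4 rule applications]
morwex needs fewer.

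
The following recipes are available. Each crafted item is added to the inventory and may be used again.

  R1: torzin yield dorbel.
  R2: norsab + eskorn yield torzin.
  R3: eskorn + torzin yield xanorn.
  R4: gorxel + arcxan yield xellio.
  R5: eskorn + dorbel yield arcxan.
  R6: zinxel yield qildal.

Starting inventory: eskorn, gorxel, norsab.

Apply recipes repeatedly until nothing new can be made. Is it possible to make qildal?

No

qildal would need zinxel (R6), but zinxel is never obtained.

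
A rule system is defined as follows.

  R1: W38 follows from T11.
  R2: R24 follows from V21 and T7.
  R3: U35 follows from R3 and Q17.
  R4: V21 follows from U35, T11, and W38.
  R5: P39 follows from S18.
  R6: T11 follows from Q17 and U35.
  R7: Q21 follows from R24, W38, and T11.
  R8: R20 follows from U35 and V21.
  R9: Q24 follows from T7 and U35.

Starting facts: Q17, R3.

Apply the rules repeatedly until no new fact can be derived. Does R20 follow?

Yes

From R3 and Q17, R3 gives U35.
Q17 and U35 hold, so T11 follows (R6).
T11 holds, so W38 follows (R1).
U35, T11, and W38 hold, so V21 follows (R4).
U35 and V21 hold, so R20 follows (R8).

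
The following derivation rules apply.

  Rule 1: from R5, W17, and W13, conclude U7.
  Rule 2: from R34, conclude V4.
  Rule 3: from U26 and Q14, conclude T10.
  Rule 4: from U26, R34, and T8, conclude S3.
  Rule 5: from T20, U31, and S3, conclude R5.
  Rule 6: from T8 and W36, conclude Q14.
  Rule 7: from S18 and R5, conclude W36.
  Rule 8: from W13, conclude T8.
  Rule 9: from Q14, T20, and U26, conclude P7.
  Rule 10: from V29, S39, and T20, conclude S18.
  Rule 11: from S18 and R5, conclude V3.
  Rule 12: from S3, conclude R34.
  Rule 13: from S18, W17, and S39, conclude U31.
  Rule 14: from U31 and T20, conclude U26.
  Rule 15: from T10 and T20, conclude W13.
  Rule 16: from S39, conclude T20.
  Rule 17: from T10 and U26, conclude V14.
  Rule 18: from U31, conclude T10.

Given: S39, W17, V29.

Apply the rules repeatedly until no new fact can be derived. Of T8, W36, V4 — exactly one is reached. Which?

T8

From S39, Rule 16 gives T20.
V29, S39, and T20 hold, so S18 follows (Rule 10).
From S18, W17, and S39, Rule 13 gives U31.
U31 holds, so T10 follows (Rule 18).
T10 and T20 hold, so W13 follows (Rule 15).
W13 holds, so T8 follows (Rule 8).
W36 would need S18 and R5 (Rule 7), but R5 is never established. V4 would need R34 (Rule 2), but R34 is never established.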